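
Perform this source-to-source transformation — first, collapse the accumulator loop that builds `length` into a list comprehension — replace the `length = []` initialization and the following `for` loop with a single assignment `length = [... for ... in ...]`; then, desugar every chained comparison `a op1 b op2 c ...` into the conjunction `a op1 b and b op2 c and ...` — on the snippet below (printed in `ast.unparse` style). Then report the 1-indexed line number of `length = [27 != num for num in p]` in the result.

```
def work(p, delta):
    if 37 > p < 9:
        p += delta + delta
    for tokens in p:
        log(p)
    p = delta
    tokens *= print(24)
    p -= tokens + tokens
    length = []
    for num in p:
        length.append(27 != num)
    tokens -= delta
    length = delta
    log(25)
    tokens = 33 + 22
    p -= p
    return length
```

9

Transformed code:
def work(p, delta):
    if 37 > p and p < 9:
        p += delta + delta
    for tokens in p:
        log(p)
    p = delta
    tokens *= print(24)
    p -= tokens + tokens
    length = [27 != num for num in p]
    tokens -= delta
    length = delta
    log(25)
    tokens = 33 + 22
    p -= p
    return length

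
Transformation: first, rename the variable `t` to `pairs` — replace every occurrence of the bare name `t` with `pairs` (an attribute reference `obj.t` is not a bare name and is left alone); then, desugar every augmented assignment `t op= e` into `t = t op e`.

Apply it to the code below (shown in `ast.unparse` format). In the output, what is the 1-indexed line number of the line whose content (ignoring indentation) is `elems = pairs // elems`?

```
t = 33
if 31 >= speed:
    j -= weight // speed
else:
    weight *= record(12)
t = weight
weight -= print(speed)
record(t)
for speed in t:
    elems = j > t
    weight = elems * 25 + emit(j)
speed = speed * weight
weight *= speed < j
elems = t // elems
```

Transformed code:
pairs = 33
if 31 >= speed:
    j = j - weight // speed
else:
    weight = weight * record(12)
pairs = weight
weight = weight - print(speed)
record(pairs)
for speed in pairs:
    elems = j > pairs
    weight = elems * 25 + emit(j)
speed = speed * weight
weight = weight * (speed < j)
elems = pairs // elems

14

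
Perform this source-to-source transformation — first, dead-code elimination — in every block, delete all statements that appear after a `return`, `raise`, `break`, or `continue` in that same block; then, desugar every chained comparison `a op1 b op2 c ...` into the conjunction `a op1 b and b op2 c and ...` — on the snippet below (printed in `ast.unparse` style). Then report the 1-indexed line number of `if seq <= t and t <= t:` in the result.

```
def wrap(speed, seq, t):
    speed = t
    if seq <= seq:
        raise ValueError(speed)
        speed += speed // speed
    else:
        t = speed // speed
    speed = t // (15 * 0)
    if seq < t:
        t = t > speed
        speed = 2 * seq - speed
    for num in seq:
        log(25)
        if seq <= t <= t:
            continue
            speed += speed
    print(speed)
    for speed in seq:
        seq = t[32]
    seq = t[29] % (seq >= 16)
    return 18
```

13

Transformed code:
def wrap(speed, seq, t):
    speed = t
    if seq <= seq:
        raise ValueError(speed)
    else:
        t = speed // speed
    speed = t // (15 * 0)
    if seq < t:
        t = t > speed
        speed = 2 * seq - speed
    for num in seq:
        log(25)
        if seq <= t and t <= t:
            continue
    print(speed)
    for speed in seq:
        seq = t[32]
    seq = t[29] % (seq >= 16)
    return 18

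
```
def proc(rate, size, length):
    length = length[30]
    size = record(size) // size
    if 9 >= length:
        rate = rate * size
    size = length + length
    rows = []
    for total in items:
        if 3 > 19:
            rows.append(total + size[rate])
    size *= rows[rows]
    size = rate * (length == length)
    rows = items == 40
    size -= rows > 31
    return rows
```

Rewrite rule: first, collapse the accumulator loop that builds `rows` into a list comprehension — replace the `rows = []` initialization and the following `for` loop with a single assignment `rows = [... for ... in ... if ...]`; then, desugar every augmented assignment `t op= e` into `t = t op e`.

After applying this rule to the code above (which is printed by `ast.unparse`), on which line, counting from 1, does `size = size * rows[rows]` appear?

8

Transformed code:
def proc(rate, size, length):
    length = length[30]
    size = record(size) // size
    if 9 >= length:
        rate = rate * size
    size = length + length
    rows = [total + size[rate] for total in items if 3 > 19]
    size = size * rows[rows]
    size = rate * (length == length)
    rows = items == 40
    size = size - (rows > 31)
    return rows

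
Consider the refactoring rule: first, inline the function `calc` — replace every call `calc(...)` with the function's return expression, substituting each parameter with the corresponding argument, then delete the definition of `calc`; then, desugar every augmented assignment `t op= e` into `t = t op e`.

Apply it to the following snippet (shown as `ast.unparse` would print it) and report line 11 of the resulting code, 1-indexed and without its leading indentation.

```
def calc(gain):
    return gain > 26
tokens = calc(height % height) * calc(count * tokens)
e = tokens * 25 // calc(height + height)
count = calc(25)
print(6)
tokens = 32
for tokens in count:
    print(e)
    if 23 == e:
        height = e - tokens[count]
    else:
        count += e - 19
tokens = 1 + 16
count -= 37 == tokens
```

Transformed code:
tokens = (height % height > 26) * (count * tokens > 26)
e = tokens * 25 // (height + height > 26)
count = 25 > 26
print(6)
tokens = 32
for tokens in count:
    print(e)
    if 23 == e:
        height = e - tokens[count]
    else:
        count = count + (e - 19)
tokens = 1 + 16
count = count - (37 == tokens)

count = count + (e - 19)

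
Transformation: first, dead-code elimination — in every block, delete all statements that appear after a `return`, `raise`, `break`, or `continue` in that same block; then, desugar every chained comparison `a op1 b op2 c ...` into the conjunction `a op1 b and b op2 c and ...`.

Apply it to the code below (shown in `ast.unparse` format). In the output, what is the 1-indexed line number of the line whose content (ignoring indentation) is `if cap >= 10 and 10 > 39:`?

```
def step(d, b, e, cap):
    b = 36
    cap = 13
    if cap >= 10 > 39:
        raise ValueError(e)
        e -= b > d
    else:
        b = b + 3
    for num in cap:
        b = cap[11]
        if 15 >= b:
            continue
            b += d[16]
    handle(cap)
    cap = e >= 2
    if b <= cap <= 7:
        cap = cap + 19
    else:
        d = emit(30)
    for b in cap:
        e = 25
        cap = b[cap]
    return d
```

Transformed code:
def step(d, b, e, cap):
    b = 36
    cap = 13
    if cap >= 10 and 10 > 39:
        raise ValueError(e)
    else:
        b = b + 3
    for num in cap:
        b = cap[11]
        if 15 >= b:
            continue
    handle(cap)
    cap = e >= 2
    if b <= cap and cap <= 7:
        cap = cap + 19
    else:
        d = emit(30)
    for b in cap:
        e = 25
        cap = b[cap]
    return d

4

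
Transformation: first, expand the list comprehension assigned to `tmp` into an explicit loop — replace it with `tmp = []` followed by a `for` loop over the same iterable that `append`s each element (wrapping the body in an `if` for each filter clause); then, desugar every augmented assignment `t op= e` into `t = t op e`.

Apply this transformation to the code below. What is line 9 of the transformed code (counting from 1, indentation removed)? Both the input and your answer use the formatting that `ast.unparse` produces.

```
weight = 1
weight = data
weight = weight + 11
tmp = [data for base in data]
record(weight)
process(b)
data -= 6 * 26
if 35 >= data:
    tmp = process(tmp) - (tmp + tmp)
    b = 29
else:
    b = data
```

data = data - 6 * 26

Transformed code:
weight = 1
weight = data
weight = weight + 11
tmp = []
for base in data:
    tmp.append(data)
record(weight)
process(b)
data = data - 6 * 26
if 35 >= data:
    tmp = process(tmp) - (tmp + tmp)
    b = 29
else:
    b = data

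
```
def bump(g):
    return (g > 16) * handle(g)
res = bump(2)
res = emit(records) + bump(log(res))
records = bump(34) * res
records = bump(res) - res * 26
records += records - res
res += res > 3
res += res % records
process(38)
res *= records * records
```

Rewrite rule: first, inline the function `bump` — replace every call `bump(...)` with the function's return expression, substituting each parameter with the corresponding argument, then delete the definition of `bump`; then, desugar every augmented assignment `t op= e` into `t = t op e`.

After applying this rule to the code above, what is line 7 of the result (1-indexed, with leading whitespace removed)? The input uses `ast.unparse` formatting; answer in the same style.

Transformed code:
res = (2 > 16) * handle(2)
res = emit(records) + (log(res) > 16) * handle(log(res))
records = (34 > 16) * handle(34) * res
records = (res > 16) * handle(res) - res * 26
records = records + (records - res)
res = res + (res > 3)
res = res + res % records
process(38)
res = res * (records * records)

res = res + res % records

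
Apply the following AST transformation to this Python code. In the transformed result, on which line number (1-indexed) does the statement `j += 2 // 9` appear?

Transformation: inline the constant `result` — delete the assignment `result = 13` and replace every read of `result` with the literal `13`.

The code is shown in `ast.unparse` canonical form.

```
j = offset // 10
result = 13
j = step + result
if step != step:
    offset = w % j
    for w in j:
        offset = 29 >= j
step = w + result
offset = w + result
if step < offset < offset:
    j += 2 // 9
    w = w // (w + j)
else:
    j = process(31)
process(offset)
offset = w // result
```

Transformed code:
j = offset // 10
j = step + 13
if step != step:
    offset = w % j
    for w in j:
        offset = 29 >= j
step = w + 13
offset = w + 13
if step < offset < offset:
    j += 2 // 9
    w = w // (w + j)
else:
    j = process(31)
process(offset)
offset = w // 13

10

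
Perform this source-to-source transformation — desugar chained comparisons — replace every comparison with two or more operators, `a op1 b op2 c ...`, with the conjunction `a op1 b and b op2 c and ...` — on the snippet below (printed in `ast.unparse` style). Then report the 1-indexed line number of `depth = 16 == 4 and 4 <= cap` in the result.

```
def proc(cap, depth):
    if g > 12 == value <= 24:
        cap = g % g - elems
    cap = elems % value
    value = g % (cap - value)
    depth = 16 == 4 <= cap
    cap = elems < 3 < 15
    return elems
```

Transformed code:
def proc(cap, depth):
    if g > 12 and 12 == value and (value <= 24):
        cap = g % g - elems
    cap = elems % value
    value = g % (cap - value)
    depth = 16 == 4 and 4 <= cap
    cap = elems < 3 and 3 < 15
    return elems

6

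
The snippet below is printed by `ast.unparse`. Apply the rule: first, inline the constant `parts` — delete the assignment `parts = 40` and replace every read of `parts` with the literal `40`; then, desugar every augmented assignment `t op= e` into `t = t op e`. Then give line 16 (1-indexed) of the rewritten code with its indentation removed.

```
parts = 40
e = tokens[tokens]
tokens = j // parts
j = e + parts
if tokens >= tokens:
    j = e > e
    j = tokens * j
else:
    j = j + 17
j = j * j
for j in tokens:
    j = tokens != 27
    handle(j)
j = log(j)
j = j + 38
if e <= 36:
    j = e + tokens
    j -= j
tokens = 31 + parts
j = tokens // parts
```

j = e + tokens

Transformed code:
e = tokens[tokens]
tokens = j // 40
j = e + 40
if tokens >= tokens:
    j = e > e
    j = tokens * j
else:
    j = j + 17
j = j * j
for j in tokens:
    j = tokens != 27
    handle(j)
j = log(j)
j = j + 38
if e <= 36:
    j = e + tokens
    j = j - j
tokens = 31 + 40
j = tokens // 40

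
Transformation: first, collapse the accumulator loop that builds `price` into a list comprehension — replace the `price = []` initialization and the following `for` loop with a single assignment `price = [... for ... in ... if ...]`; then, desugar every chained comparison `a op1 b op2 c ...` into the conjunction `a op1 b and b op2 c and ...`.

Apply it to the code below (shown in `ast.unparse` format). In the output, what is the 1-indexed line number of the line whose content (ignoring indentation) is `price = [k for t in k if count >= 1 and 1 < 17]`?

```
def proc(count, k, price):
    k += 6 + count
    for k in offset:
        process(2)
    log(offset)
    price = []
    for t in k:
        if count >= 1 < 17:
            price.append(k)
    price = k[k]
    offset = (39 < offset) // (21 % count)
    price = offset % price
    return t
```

Transformed code:
def proc(count, k, price):
    k += 6 + count
    for k in offset:
        process(2)
    log(offset)
    price = [k for t in k if count >= 1 and 1 < 17]
    price = k[k]
    offset = (39 < offset) // (21 % count)
    price = offset % price
    return t

6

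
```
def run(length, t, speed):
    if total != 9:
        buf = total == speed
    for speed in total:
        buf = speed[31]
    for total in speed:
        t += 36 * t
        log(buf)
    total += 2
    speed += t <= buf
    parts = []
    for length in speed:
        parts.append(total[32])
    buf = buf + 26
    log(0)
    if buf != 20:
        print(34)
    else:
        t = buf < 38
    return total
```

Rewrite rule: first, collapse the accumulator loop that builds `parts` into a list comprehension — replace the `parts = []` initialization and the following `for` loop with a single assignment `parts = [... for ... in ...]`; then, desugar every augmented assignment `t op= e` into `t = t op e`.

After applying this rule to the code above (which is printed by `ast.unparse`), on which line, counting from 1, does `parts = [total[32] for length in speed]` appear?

11

Transformed code:
def run(length, t, speed):
    if total != 9:
        buf = total == speed
    for speed in total:
        buf = speed[31]
    for total in speed:
        t = t + 36 * t
        log(buf)
    total = total + 2
    speed = speed + (t <= buf)
    parts = [total[32] for length in speed]
    buf = buf + 26
    log(0)
    if buf != 20:
        print(34)
    else:
        t = buf < 38
    return total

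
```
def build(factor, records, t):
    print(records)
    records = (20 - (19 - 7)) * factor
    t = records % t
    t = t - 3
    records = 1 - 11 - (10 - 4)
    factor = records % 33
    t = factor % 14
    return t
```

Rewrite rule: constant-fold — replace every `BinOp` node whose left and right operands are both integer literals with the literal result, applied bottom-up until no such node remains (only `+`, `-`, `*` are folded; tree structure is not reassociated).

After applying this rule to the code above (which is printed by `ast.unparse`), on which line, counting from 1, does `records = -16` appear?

Transformed code:
def build(factor, records, t):
    print(records)
    records = 8 * factor
    t = records % t
    t = t - 3
    records = -16
    factor = records % 33
    t = factor % 14
    return t

6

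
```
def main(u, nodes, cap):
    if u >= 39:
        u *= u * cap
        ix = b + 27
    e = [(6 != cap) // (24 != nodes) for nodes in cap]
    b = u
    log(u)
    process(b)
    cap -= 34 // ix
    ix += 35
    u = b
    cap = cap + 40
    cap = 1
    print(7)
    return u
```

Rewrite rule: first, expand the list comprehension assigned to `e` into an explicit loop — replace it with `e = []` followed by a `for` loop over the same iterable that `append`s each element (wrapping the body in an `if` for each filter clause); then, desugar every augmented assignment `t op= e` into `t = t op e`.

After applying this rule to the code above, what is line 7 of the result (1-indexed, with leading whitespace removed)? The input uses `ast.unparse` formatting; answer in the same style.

Transformed code:
def main(u, nodes, cap):
    if u >= 39:
        u = u * (u * cap)
        ix = b + 27
    e = []
    for nodes in cap:
        e.append((6 != cap) // (24 != nodes))
    b = u
    log(u)
    process(b)
    cap = cap - 34 // ix
    ix = ix + 35
    u = b
    cap = cap + 40
    cap = 1
    print(7)
    return u

e.append((6 != cap) // (24 != nodes))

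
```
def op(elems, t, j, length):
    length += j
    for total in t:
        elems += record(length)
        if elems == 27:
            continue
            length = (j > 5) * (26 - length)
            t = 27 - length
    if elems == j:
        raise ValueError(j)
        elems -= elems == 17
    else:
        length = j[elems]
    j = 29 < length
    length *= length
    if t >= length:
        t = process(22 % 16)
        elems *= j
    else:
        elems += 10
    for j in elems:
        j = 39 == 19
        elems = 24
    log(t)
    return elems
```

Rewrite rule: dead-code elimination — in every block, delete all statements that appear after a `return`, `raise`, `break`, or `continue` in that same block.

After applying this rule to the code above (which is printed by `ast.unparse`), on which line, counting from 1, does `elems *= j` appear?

Transformed code:
def op(elems, t, j, length):
    length += j
    for total in t:
        elems += record(length)
        if elems == 27:
            continue
    if elems == j:
        raise ValueError(j)
    else:
        length = j[elems]
    j = 29 < length
    length *= length
    if t >= length:
        t = process(22 % 16)
        elems *= j
    else:
        elems += 10
    for j in elems:
        j = 39 == 19
        elems = 24
    log(t)
    return elems

15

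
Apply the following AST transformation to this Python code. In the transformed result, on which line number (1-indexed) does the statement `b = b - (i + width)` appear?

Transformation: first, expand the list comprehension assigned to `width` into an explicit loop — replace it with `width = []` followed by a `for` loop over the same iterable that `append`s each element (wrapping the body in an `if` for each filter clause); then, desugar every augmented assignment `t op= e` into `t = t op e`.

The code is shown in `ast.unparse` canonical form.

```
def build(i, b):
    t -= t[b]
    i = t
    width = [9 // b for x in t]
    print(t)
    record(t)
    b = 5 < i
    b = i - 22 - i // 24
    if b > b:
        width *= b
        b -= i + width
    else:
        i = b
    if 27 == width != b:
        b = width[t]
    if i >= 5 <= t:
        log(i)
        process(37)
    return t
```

13

Transformed code:
def build(i, b):
    t = t - t[b]
    i = t
    width = []
    for x in t:
        width.append(9 // b)
    print(t)
    record(t)
    b = 5 < i
    b = i - 22 - i // 24
    if b > b:
        width = width * b
        b = b - (i + width)
    else:
        i = b
    if 27 == width != b:
        b = width[t]
    if i >= 5 <= t:
        log(i)
        process(37)
    return t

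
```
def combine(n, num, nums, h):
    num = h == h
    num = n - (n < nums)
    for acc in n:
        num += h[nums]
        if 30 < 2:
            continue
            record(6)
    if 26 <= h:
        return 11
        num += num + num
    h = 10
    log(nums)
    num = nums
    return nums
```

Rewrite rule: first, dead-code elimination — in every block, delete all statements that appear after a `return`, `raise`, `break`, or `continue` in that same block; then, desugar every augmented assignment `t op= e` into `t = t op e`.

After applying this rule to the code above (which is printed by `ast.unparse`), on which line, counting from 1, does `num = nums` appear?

Transformed code:
def combine(n, num, nums, h):
    num = h == h
    num = n - (n < nums)
    for acc in n:
        num = num + h[nums]
        if 30 < 2:
            continue
    if 26 <= h:
        return 11
    h = 10
    log(nums)
    num = nums
    return nums

12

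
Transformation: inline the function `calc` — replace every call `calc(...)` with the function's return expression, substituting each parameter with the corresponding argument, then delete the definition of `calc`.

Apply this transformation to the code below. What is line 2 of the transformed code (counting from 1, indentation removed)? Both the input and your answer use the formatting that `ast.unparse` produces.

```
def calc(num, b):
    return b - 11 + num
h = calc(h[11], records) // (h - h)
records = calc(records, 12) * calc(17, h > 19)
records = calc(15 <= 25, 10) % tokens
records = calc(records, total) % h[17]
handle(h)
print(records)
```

records = (12 - 11 + records) * ((h > 19) - 11 + 17)

Transformed code:
h = (records - 11 + h[11]) // (h - h)
records = (12 - 11 + records) * ((h > 19) - 11 + 17)
records = (10 - 11 + (15 <= 25)) % tokens
records = (total - 11 + records) % h[17]
handle(h)
print(records)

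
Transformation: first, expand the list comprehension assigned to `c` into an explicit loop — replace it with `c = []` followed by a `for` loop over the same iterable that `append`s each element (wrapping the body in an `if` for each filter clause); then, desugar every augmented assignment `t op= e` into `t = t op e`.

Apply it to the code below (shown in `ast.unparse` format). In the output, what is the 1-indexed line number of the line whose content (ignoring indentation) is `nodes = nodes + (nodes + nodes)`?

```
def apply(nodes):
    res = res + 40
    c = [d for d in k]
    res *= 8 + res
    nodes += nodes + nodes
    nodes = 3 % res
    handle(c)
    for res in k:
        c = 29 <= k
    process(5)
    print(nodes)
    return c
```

7

Transformed code:
def apply(nodes):
    res = res + 40
    c = []
    for d in k:
        c.append(d)
    res = res * (8 + res)
    nodes = nodes + (nodes + nodes)
    nodes = 3 % res
    handle(c)
    for res in k:
        c = 29 <= k
    process(5)
    print(nodes)
    return c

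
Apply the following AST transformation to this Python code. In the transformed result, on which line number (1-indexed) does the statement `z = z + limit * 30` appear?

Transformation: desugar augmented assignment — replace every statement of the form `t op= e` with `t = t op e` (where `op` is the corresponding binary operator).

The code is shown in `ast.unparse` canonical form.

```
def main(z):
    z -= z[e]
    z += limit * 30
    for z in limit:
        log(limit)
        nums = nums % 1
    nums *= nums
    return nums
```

3

Transformed code:
def main(z):
    z = z - z[e]
    z = z + limit * 30
    for z in limit:
        log(limit)
        nums = nums % 1
    nums = nums * nums
    return nums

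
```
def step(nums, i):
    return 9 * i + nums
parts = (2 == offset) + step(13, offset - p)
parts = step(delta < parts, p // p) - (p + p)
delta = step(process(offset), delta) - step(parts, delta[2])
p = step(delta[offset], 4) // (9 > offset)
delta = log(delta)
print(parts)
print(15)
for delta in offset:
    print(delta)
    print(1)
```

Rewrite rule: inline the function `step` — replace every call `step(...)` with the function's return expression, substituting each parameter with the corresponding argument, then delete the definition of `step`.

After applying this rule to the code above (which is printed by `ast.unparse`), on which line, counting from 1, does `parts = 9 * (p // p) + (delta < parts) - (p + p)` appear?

Transformed code:
parts = (2 == offset) + (9 * (offset - p) + 13)
parts = 9 * (p // p) + (delta < parts) - (p + p)
delta = 9 * delta + process(offset) - (9 * delta[2] + parts)
p = (9 * 4 + delta[offset]) // (9 > offset)
delta = log(delta)
print(parts)
print(15)
for delta in offset:
    print(delta)
    print(1)

2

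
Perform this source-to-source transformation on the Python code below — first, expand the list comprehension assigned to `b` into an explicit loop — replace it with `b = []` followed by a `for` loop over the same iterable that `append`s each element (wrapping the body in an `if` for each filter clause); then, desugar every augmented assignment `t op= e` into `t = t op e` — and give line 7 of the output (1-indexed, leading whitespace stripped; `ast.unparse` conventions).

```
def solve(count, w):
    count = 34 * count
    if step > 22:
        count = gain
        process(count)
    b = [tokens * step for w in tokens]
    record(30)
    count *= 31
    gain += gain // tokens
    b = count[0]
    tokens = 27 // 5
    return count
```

for w in tokens:

Transformed code:
def solve(count, w):
    count = 34 * count
    if step > 22:
        count = gain
        process(count)
    b = []
    for w in tokens:
        b.append(tokens * step)
    record(30)
    count = count * 31
    gain = gain + gain // tokens
    b = count[0]
    tokens = 27 // 5
    return count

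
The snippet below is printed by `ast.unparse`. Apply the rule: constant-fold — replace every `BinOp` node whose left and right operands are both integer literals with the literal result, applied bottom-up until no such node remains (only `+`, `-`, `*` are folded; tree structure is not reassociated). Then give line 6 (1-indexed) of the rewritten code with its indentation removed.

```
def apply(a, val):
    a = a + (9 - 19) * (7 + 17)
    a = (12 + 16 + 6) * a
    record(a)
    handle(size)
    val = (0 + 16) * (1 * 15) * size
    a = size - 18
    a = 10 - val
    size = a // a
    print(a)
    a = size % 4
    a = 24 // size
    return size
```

val = 240 * size

Transformed code:
def apply(a, val):
    a = a + -240
    a = 34 * a
    record(a)
    handle(size)
    val = 240 * size
    a = size - 18
    a = 10 - val
    size = a // a
    print(a)
    a = size % 4
    a = 24 // size
    return size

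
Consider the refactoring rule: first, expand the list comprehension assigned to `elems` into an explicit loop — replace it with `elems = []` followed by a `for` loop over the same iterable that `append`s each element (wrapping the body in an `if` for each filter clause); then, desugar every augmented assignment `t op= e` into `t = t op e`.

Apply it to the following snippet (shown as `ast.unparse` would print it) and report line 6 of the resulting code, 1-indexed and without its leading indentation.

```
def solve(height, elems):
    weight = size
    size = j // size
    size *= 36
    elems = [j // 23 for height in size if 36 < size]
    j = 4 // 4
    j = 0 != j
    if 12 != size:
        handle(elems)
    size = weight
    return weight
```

Transformed code:
def solve(height, elems):
    weight = size
    size = j // size
    size = size * 36
    elems = []
    for height in size:
        if 36 < size:
            elems.append(j // 23)
    j = 4 // 4
    j = 0 != j
    if 12 != size:
        handle(elems)
    size = weight
    return weight

for height in size:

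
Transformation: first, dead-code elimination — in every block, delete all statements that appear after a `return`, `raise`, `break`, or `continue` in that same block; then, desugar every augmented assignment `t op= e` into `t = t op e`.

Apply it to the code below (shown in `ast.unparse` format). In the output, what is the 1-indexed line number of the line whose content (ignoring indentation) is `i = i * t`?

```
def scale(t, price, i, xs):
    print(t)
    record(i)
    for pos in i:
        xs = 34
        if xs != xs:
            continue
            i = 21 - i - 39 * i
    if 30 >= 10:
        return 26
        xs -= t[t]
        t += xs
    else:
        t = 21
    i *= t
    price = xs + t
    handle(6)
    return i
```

Transformed code:
def scale(t, price, i, xs):
    print(t)
    record(i)
    for pos in i:
        xs = 34
        if xs != xs:
            continue
    if 30 >= 10:
        return 26
    else:
        t = 21
    i = i * t
    price = xs + t
    handle(6)
    return i

12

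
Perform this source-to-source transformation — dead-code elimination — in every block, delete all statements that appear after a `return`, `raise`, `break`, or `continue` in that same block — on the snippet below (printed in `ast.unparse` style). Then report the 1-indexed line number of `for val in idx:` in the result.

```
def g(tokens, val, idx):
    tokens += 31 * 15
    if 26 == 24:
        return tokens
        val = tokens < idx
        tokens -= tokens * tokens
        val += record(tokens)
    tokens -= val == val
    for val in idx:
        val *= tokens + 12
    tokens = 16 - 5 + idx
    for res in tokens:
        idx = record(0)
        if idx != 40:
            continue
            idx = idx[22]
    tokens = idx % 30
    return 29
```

6

Transformed code:
def g(tokens, val, idx):
    tokens += 31 * 15
    if 26 == 24:
        return tokens
    tokens -= val == val
    for val in idx:
        val *= tokens + 12
    tokens = 16 - 5 + idx
    for res in tokens:
        idx = record(0)
        if idx != 40:
            continue
    tokens = idx % 30
    return 29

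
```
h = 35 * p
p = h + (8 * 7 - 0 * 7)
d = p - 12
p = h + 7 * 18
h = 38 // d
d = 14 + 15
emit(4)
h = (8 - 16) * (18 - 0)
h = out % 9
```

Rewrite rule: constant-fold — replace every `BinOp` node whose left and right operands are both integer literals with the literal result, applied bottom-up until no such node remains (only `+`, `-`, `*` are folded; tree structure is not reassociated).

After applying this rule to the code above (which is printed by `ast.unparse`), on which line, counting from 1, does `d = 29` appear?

Transformed code:
h = 35 * p
p = h + 56
d = p - 12
p = h + 126
h = 38 // d
d = 29
emit(4)
h = -144
h = out % 9

6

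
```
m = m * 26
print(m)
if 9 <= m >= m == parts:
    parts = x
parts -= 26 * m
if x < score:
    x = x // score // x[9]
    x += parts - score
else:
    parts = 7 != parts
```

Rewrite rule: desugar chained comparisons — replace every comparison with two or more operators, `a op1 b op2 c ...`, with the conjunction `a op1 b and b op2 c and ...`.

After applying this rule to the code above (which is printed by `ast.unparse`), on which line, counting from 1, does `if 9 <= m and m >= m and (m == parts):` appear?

3

Transformed code:
m = m * 26
print(m)
if 9 <= m and m >= m and (m == parts):
    parts = x
parts -= 26 * m
if x < score:
    x = x // score // x[9]
    x += parts - score
else:
    parts = 7 != parts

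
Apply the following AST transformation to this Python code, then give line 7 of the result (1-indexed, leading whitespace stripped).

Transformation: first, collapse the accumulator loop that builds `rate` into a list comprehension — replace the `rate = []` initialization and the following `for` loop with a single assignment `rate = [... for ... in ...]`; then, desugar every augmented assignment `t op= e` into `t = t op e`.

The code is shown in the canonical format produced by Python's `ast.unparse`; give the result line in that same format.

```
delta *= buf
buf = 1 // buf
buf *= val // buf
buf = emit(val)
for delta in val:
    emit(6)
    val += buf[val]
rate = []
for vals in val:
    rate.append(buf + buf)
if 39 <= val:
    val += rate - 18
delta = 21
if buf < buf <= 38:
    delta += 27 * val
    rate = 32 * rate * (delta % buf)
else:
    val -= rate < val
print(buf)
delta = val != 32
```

val = val + buf[val]

Transformed code:
delta = delta * buf
buf = 1 // buf
buf = buf * (val // buf)
buf = emit(val)
for delta in val:
    emit(6)
    val = val + buf[val]
rate = [buf + buf for vals in val]
if 39 <= val:
    val = val + (rate - 18)
delta = 21
if buf < buf <= 38:
    delta = delta + 27 * val
    rate = 32 * rate * (delta % buf)
else:
    val = val - (rate < val)
print(buf)
delta = val != 32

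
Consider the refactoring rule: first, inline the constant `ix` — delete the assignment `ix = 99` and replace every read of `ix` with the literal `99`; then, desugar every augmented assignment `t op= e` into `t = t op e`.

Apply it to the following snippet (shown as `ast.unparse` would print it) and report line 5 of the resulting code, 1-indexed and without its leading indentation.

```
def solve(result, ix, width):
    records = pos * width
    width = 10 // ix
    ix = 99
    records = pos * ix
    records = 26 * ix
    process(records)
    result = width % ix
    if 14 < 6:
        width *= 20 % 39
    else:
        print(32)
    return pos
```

Transformed code:
def solve(result, ix, width):
    records = pos * width
    width = 10 // 99
    records = pos * 99
    records = 26 * 99
    process(records)
    result = width % 99
    if 14 < 6:
        width = width * (20 % 39)
    else:
        print(32)
    return pos

records = 26 * 99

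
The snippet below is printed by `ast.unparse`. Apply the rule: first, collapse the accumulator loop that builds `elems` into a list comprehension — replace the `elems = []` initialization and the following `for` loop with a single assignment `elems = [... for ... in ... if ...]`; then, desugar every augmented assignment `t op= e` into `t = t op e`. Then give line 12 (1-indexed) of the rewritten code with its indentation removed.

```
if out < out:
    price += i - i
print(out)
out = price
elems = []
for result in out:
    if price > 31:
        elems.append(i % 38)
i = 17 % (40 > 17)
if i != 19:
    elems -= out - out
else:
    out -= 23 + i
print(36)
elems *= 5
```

Transformed code:
if out < out:
    price = price + (i - i)
print(out)
out = price
elems = [i % 38 for result in out if price > 31]
i = 17 % (40 > 17)
if i != 19:
    elems = elems - (out - out)
else:
    out = out - (23 + i)
print(36)
elems = elems * 5

elems = elems * 5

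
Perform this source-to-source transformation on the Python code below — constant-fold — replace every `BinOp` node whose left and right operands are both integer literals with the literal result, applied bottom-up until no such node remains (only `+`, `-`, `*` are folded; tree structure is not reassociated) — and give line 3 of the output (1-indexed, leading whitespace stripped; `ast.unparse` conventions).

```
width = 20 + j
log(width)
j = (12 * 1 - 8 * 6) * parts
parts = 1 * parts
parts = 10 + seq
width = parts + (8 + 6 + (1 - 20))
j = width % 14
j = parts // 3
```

j = -36 * parts

Transformed code:
width = 20 + j
log(width)
j = -36 * parts
parts = 1 * parts
parts = 10 + seq
width = parts + -5
j = width % 14
j = parts // 3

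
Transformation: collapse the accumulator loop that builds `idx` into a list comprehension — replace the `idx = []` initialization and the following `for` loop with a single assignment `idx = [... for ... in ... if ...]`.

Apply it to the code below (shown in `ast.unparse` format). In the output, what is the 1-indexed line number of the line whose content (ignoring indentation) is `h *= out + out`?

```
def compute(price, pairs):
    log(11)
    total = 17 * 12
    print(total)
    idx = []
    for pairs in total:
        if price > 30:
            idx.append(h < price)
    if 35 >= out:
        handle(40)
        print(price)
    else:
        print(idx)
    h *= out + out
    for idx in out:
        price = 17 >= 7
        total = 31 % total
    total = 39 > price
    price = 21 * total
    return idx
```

Transformed code:
def compute(price, pairs):
    log(11)
    total = 17 * 12
    print(total)
    idx = [h < price for pairs in total if price > 30]
    if 35 >= out:
        handle(40)
        print(price)
    else:
        print(idx)
    h *= out + out
    for idx in out:
        price = 17 >= 7
        total = 31 % total
    total = 39 > price
    price = 21 * total
    return idx

11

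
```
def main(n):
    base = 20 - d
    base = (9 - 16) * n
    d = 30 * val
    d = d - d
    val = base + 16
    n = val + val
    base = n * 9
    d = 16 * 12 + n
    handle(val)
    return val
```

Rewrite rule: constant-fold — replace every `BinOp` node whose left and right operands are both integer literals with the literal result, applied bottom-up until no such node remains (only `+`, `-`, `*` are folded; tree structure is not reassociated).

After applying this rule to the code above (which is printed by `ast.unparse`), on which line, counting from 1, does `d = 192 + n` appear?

Transformed code:
def main(n):
    base = 20 - d
    base = -7 * n
    d = 30 * val
    d = d - d
    val = base + 16
    n = val + val
    base = n * 9
    d = 192 + n
    handle(val)
    return val

9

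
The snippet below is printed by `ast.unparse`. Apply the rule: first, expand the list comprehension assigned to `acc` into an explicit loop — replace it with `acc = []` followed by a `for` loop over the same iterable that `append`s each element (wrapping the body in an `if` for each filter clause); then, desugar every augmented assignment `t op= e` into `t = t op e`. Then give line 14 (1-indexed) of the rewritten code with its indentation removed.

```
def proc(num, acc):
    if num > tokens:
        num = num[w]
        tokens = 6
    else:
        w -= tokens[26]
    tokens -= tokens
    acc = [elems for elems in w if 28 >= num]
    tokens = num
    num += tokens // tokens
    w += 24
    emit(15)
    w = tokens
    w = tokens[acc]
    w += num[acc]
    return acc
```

w = w + 24

Transformed code:
def proc(num, acc):
    if num > tokens:
        num = num[w]
        tokens = 6
    else:
        w = w - tokens[26]
    tokens = tokens - tokens
    acc = []
    for elems in w:
        if 28 >= num:
            acc.append(elems)
    tokens = num
    num = num + tokens // tokens
    w = w + 24
    emit(15)
    w = tokens
    w = tokens[acc]
    w = w + num[acc]
    return acc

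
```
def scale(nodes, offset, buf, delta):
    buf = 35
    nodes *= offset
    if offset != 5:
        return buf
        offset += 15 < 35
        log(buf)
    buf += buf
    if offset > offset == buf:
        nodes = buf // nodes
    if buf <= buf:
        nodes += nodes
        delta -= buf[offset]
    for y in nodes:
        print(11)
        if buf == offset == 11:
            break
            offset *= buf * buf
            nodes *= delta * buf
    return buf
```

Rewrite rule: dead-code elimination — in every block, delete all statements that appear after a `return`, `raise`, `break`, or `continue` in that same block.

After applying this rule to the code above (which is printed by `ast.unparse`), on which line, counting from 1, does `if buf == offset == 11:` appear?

14

Transformed code:
def scale(nodes, offset, buf, delta):
    buf = 35
    nodes *= offset
    if offset != 5:
        return buf
    buf += buf
    if offset > offset == buf:
        nodes = buf // nodes
    if buf <= buf:
        nodes += nodes
        delta -= buf[offset]
    for y in nodes:
        print(11)
        if buf == offset == 11:
            break
    return buf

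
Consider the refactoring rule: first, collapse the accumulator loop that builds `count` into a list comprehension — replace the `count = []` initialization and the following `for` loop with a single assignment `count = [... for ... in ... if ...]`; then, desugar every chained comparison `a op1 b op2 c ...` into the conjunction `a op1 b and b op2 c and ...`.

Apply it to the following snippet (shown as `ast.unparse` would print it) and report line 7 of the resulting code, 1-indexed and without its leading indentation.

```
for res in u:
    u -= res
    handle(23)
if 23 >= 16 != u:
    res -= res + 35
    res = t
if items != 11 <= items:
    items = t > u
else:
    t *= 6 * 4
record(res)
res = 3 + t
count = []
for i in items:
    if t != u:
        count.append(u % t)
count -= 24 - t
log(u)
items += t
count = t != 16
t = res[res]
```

Transformed code:
for res in u:
    u -= res
    handle(23)
if 23 >= 16 and 16 != u:
    res -= res + 35
    res = t
if items != 11 and 11 <= items:
    items = t > u
else:
    t *= 6 * 4
record(res)
res = 3 + t
count = [u % t for i in items if t != u]
count -= 24 - t
log(u)
items += t
count = t != 16
t = res[res]

if items != 11 and 11 <= items:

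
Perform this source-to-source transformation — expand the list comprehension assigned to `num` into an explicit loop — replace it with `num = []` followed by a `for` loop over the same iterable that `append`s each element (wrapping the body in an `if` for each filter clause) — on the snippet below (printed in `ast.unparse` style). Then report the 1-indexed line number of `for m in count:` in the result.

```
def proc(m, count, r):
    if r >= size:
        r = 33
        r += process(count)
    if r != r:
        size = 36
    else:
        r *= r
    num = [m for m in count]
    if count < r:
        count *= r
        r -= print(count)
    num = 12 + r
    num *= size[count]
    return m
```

10

Transformed code:
def proc(m, count, r):
    if r >= size:
        r = 33
        r += process(count)
    if r != r:
        size = 36
    else:
        r *= r
    num = []
    for m in count:
        num.append(m)
    if count < r:
        count *= r
        r -= print(count)
    num = 12 + r
    num *= size[count]
    return m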